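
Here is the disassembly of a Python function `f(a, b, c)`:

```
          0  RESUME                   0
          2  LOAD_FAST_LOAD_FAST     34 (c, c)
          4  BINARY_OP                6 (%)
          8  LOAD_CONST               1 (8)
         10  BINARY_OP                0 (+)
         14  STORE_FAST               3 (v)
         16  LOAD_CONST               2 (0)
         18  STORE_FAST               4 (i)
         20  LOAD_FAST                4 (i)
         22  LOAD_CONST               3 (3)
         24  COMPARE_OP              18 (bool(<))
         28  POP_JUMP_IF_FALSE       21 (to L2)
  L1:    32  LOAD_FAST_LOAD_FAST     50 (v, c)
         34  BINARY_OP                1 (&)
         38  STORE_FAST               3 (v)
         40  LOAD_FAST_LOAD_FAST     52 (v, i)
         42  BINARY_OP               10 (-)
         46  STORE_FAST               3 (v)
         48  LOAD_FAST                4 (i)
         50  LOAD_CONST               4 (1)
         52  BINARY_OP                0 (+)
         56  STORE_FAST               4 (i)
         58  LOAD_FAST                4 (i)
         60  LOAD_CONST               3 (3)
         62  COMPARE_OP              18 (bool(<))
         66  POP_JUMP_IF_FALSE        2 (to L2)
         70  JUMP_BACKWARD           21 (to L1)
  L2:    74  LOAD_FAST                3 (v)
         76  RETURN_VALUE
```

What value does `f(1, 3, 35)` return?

LOAD_FAST_LOAD_FAST c,c → push 35,35. Stack: [35, 35]
BINARY_OP % → 35 % 35 = 0. Stack: [0]
LOAD_CONST → push 8. Stack: [0, 8]
BINARY_OP + → 0 + 8 = 8. Stack: [8]
STORE_FAST v → v=8. Stack: []
LOAD_CONST → push 0. Stack: [0]
STORE_FAST i → i=0. Stack: []
LOAD_FAST i → push 0. Stack: [0]
LOAD_CONST → push 3. Stack: [0, 3]
COMPARE_OP bool(<) → 0 vs 3 = True. Stack: [True]
POP_JUMP_IF_FALSE → pop True; no jump. Stack: []
LOAD_FAST_LOAD_FAST v,c → push 8,35. Stack: [8, 35]
BINARY_OP & → 8 & 35 = 0. Stack: [0]
STORE_FAST v → v=0. Stack: []
LOAD_FAST_LOAD_FAST v,i → push 0,0. Stack: [0, 0]
BINARY_OP - → 0 - 0 = 0. Stack: [0]
STORE_FAST v → v=0. Stack: []
LOAD_FAST i → push 0. Stack: [0]
LOAD_CONST → push 1. Stack: [0, 1]
BINARY_OP + → 0 + 1 = 1. Stack: [1]
STORE_FAST i → i=1. Stack: []
LOAD_FAST i → push 1. Stack: [1]
LOAD_CONST → push 3. Stack: [1, 3]
COMPARE_OP bool(<) → 1 vs 3 = True. Stack: [True]
POP_JUMP_IF_FALSE → pop True; no jump. Stack: []
LOAD_FAST_LOAD_FAST v,c → push 0,35. Stack: [0, 35]
BINARY_OP & → 0 & 35 = 0. Stack: [0]
STORE_FAST v → v=0. Stack: []
LOAD_FAST_LOAD_FAST v,i → push 0,1. Stack: [0, 1]
BINARY_OP - → 0 - 1 = -1. Stack: [-1]
STORE_FAST v → v=-1. Stack: []
LOAD_FAST i → push 1. Stack: [1]
LOAD_CONST → push 1. Stack: [1, 1]
BINARY_OP + → 1 + 1 = 2. Stack: [2]
STORE_FAST i → i=2. Stack: []
LOAD_FAST i → push 2. Stack: [2]
LOAD_CONST → push 3. Stack: [2, 3]
COMPARE_OP bool(<) → 2 vs 3 = True. Stack: [True]
POP_JUMP_IF_FALSE → pop True; no jump. Stack: []
LOAD_FAST_LOAD_FAST v,c → push -1,35. Stack: [-1, 35]
BINARY_OP & → -1 & 35 = 35. Stack: [35]
STORE_FAST v → v=35. Stack: []
LOAD_FAST_LOAD_FAST v,i → push 35,2. Stack: [35, 2]
BINARY_OP - → 35 - 2 = 33. Stack: [33]
STORE_FAST v → v=33. Stack: []
LOAD_FAST i → push 2. Stack: [2]
LOAD_CONST → push 1. Stack: [2, 1]
BINARY_OP + → 2 + 1 = 3. Stack: [3]
STORE_FAST i → i=3. Stack: []
LOAD_FAST i → push 3. Stack: [3]
LOAD_CONST → push 3. Stack: [3, 3]
COMPARE_OP bool(<) → 3 vs 3 = False. Stack: [False]
POP_JUMP_IF_FALSE → pop False; jump. Stack: []
LOAD_FAST v → push 33. Stack: [33]
RETURN_VALUE → return 33.

33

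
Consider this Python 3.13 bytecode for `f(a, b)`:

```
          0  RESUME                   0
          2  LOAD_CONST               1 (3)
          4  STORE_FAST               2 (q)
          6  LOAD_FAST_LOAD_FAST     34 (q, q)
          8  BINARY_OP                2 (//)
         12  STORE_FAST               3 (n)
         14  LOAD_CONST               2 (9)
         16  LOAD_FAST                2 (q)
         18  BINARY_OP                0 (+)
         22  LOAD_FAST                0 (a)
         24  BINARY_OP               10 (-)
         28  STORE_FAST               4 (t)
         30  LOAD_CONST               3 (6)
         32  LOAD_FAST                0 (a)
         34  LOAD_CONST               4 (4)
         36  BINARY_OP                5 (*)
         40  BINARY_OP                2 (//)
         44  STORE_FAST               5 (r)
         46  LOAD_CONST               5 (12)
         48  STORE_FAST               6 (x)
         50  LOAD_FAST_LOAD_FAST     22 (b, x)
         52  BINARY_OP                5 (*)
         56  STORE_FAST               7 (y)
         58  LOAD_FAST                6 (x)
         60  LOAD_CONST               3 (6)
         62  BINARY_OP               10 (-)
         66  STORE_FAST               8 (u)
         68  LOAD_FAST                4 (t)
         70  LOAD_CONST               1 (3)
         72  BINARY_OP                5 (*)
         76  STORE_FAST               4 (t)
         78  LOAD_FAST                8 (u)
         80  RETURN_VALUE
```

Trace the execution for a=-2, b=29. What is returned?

6

LOAD_CONST → push 3. Stack: [3]
STORE_FAST q → q=3. Stack: []
LOAD_FAST_LOAD_FAST q,q → push 3,3. Stack: [3, 3]
BINARY_OP // → 3 // 3 = 1. Stack: [1]
STORE_FAST n → n=1. Stack: []
LOAD_CONST → push 9. Stack: [9]
LOAD_FAST q → push 3. Stack: [9, 3]
BINARY_OP + → 9 + 3 = 12. Stack: [12]
LOAD_FAST a → push -2. Stack: [12, -2]
BINARY_OP - → 12 - -2 = 14. Stack: [14]
STORE_FAST t → t=14. Stack: []
LOAD_CONST → push 6. Stack: [6]
LOAD_FAST a → push -2. Stack: [6, -2]
LOAD_CONST → push 4. Stack: [6, -2, 4]
BINARY_OP * → -2 * 4 = -8. Stack: [6, -8]
BINARY_OP // → 6 // -8 = -1. Stack: [-1]
STORE_FAST r → r=-1. Stack: []
LOAD_CONST → push 12. Stack: [12]
STORE_FAST x → x=12. Stack: []
LOAD_FAST_LOAD_FAST b,x → push 29,12. Stack: [29, 12]
BINARY_OP * → 29 * 12 = 348. Stack: [348]
STORE_FAST y → y=348. Stack: []
LOAD_FAST x → push 12. Stack: [12]
LOAD_CONST → push 6. Stack: [12, 6]
BINARY_OP - → 12 - 6 = 6. Stack: [6]
STORE_FAST u → u=6. Stack: []
LOAD_FAST t → push 14. Stack: [14]
LOAD_CONST → push 3. Stack: [14, 3]
BINARY_OP * → 14 * 3 = 42. Stack: [42]
STORE_FAST t → t=42. Stack: []
LOAD_FAST u → push 6. Stack: [6]
RETURN_VALUE → return 6.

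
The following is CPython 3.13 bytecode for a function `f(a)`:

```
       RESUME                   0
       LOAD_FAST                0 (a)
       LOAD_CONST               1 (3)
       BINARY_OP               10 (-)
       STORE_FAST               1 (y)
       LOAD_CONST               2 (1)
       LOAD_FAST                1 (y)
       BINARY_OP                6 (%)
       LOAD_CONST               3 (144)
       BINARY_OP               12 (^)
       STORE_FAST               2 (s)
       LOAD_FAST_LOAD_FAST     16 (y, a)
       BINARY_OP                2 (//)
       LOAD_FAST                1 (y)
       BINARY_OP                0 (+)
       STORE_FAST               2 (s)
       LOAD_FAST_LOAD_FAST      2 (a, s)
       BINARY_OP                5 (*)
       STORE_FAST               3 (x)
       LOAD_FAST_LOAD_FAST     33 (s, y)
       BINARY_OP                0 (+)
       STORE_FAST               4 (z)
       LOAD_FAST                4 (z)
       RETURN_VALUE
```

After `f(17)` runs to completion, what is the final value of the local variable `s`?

14

LOAD_FAST a → push 17. Stack: [17]
LOAD_CONST → push 3. Stack: [17, 3]
BINARY_OP - → 17 - 3 = 14. Stack: [14]
STORE_FAST y → y=14. Stack: []
LOAD_CONST → push 1. Stack: [1]
LOAD_FAST y → push 14. Stack: [1, 14]
BINARY_OP % → 1 % 14 = 1. Stack: [1]
LOAD_CONST → push 144. Stack: [1, 144]
BINARY_OP ^ → 1 ^ 144 = 145. Stack: [145]
STORE_FAST s → s=145. Stack: []
LOAD_FAST_LOAD_FAST y,a → push 14,17. Stack: [14, 17]
BINARY_OP // → 14 // 17 = 0. Stack: [0]
LOAD_FAST y → push 14. Stack: [0, 14]
BINARY_OP + → 0 + 14 = 14. Stack: [14]
STORE_FAST s → s=14. Stack: []
LOAD_FAST_LOAD_FAST a,s → push 17,14. Stack: [17, 14]
BINARY_OP * → 17 * 14 = 238. Stack: [238]
STORE_FAST x → x=238. Stack: []
LOAD_FAST_LOAD_FAST s,y → push 14,14. Stack: [14, 14]
BINARY_OP + → 14 + 14 = 28. Stack: [28]
STORE_FAST z → z=28. Stack: []
LOAD_FAST z → push 28. Stack: [28]
RETURN_VALUE → return 28.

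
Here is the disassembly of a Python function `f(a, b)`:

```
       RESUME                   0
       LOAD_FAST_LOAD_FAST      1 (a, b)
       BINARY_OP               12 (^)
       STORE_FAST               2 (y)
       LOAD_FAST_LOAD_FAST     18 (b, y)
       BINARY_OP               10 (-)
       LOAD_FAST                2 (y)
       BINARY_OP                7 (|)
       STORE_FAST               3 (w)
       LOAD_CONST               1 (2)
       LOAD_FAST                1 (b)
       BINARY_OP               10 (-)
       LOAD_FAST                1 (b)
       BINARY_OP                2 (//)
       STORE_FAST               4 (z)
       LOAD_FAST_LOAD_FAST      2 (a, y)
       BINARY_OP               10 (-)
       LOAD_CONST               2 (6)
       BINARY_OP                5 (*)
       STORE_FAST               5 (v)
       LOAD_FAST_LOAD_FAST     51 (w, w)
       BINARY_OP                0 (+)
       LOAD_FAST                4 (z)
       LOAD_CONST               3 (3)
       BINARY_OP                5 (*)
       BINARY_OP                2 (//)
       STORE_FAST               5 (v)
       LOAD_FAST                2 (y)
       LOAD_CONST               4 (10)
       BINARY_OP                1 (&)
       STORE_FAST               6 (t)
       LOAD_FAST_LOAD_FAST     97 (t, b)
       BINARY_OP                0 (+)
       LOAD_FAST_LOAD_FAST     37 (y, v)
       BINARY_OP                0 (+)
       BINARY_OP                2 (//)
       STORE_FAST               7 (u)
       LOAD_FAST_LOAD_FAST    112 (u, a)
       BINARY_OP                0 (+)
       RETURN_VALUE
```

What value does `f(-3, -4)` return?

LOAD_FAST_LOAD_FAST a,b → push -3,-4. Stack: [-3, -4]
BINARY_OP ^ → -3 ^ -4 = 1. Stack: [1]
STORE_FAST y → y=1. Stack: []
LOAD_FAST_LOAD_FAST b,y → push -4,1. Stack: [-4, 1]
BINARY_OP - → -4 - 1 = -5. Stack: [-5]
LOAD_FAST y → push 1. Stack: [-5, 1]
BINARY_OP | → -5 | 1 = -5. Stack: [-5]
STORE_FAST w → w=-5. Stack: []
LOAD_CONST → push 2. Stack: [2]
LOAD_FAST b → push -4. Stack: [2, -4]
BINARY_OP - → 2 - -4 = 6. Stack: [6]
LOAD_FAST b → push -4. Stack: [6, -4]
BINARY_OP // → 6 // -4 = -2. Stack: [-2]
STORE_FAST z → z=-2. Stack: []
LOAD_FAST_LOAD_FAST a,y → push -3,1. Stack: [-3, 1]
BINARY_OP - → -3 - 1 = -4. Stack: [-4]
LOAD_CONST → push 6. Stack: [-4, 6]
BINARY_OP * → -4 * 6 = -24. Stack: [-24]
STORE_FAST v → v=-24. Stack: []
LOAD_FAST_LOAD_FAST w,w → push -5,-5. Stack: [-5, -5]
BINARY_OP + → -5 + -5 = -10. Stack: [-10]
LOAD_FAST z → push -2. Stack: [-10, -2]
LOAD_CONST → push 3. Stack: [-10, -2, 3]
BINARY_OP * → -2 * 3 = -6. Stack: [-10, -6]
BINARY_OP // → -10 // -6 = 1. Stack: [1]
STORE_FAST v → v=1. Stack: []
LOAD_FAST y → push 1. Stack: [1]
LOAD_CONST → push 10. Stack: [1, 10]
BINARY_OP & → 1 & 10 = 0. Stack: [0]
STORE_FAST t → t=0. Stack: []
LOAD_FAST_LOAD_FAST t,b → push 0,-4. Stack: [0, -4]
BINARY_OP + → 0 + -4 = -4. Stack: [-4]
LOAD_FAST_LOAD_FAST y,v → push 1,1. Stack: [-4, 1, 1]
BINARY_OP + → 1 + 1 = 2. Stack: [-4, 2]
BINARY_OP // → -4 // 2 = -2. Stack: [-2]
STORE_FAST u → u=-2. Stack: []
LOAD_FAST_LOAD_FAST u,a → push -2,-3. Stack: [-2, -3]
BINARY_OP + → -2 + -3 = -5. Stack: [-5]
RETURN_VALUE → return -5.

-5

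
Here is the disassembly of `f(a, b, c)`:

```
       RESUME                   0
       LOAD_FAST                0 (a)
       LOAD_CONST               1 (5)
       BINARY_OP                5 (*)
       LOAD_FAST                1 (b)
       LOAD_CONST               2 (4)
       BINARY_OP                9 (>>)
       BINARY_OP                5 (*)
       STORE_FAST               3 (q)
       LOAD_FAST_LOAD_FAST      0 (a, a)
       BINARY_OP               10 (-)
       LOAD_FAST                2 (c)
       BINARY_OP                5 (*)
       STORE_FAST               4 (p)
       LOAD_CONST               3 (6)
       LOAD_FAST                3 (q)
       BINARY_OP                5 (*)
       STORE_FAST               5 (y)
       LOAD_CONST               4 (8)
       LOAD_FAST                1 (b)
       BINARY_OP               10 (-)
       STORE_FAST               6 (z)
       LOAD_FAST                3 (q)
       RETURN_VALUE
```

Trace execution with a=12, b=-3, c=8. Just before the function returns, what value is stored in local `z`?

LOAD_FAST a → push 12. Stack: [12]
LOAD_CONST → push 5. Stack: [12, 5]
BINARY_OP * → 12 * 5 = 60. Stack: [60]
LOAD_FAST b → push -3. Stack: [60, -3]
LOAD_CONST → push 4. Stack: [60, -3, 4]
BINARY_OP >> → -3 >> 4 = -1. Stack: [60, -1]
BINARY_OP * → 60 * -1 = -60. Stack: [-60]
STORE_FAST q → q=-60. Stack: []
LOAD_FAST_LOAD_FAST a,a → push 12,12. Stack: [12, 12]
BINARY_OP - → 12 - 12 = 0. Stack: [0]
LOAD_FAST c → push 8. Stack: [0, 8]
BINARY_OP * → 0 * 8 = 0. Stack: [0]
STORE_FAST p → p=0. Stack: []
LOAD_CONST → push 6. Stack: [6]
LOAD_FAST q → push -60. Stack: [6, -60]
BINARY_OP * → 6 * -60 = -360. Stack: [-360]
STORE_FAST y → y=-360. Stack: []
LOAD_CONST → push 8. Stack: [8]
LOAD_FAST b → push -3. Stack: [8, -3]
BINARY_OP - → 8 - -3 = 11. Stack: [11]
STORE_FAST z → z=11. Stack: []
LOAD_FAST q → push -60. Stack: [-60]
RETURN_VALUE → return -60.

11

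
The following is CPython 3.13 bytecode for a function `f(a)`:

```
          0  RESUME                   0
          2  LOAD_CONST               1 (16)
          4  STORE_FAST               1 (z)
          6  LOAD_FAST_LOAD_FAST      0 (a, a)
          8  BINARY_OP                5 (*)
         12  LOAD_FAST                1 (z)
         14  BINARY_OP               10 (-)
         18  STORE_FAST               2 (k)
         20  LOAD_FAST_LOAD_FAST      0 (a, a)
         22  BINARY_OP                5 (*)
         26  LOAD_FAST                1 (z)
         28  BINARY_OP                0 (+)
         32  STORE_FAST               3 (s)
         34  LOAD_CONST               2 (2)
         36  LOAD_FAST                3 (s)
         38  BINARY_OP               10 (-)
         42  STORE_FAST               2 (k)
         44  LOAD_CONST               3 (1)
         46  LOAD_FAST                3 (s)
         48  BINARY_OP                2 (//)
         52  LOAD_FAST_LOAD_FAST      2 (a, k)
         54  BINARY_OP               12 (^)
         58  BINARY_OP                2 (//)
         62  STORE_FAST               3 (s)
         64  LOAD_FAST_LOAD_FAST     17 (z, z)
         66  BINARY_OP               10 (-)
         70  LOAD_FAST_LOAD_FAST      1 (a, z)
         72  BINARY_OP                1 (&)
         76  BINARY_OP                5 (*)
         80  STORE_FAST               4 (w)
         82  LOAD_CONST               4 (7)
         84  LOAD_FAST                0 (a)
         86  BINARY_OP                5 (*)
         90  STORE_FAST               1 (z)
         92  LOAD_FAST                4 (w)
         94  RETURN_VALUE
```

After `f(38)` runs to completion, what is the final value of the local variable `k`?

-1458

LOAD_CONST → push 16. Stack: [16]
STORE_FAST z → z=16. Stack: []
LOAD_FAST_LOAD_FAST a,a → push 38,38. Stack: [38, 38]
BINARY_OP * → 38 * 38 = 1444. Stack: [1444]
LOAD_FAST z → push 16. Stack: [1444, 16]
BINARY_OP - → 1444 - 16 = 1428. Stack: [1428]
STORE_FAST k → k=1428. Stack: []
LOAD_FAST_LOAD_FAST a,a → push 38,38. Stack: [38, 38]
BINARY_OP * → 38 * 38 = 1444. Stack: [1444]
LOAD_FAST z → push 16. Stack: [1444, 16]
BINARY_OP + → 1444 + 16 = 1460. Stack: [1460]
STORE_FAST s → s=1460. Stack: []
LOAD_CONST → push 2. Stack: [2]
LOAD_FAST s → push 1460. Stack: [2, 1460]
BINARY_OP - → 2 - 1460 = -1458. Stack: [-1458]
STORE_FAST k → k=-1458. Stack: []
LOAD_CONST → push 1. Stack: [1]
LOAD_FAST s → push 1460. Stack: [1, 1460]
BINARY_OP // → 1 // 1460 = 0. Stack: [0]
LOAD_FAST_LOAD_FAST a,k → push 38,-1458. Stack: [0, 38, -1458]
BINARY_OP ^ → 38 ^ -1458 = -1432. Stack: [0, -1432]
BINARY_OP // → 0 // -1432 = 0. Stack: [0]
STORE_FAST s → s=0. Stack: []
LOAD_FAST_LOAD_FAST z,z → push 16,16. Stack: [16, 16]
BINARY_OP - → 16 - 16 = 0. Stack: [0]
LOAD_FAST_LOAD_FAST a,z → push 38,16. Stack: [0, 38, 16]
BINARY_OP & → 38 & 16 = 0. Stack: [0, 0]
BINARY_OP * → 0 * 0 = 0. Stack: [0]
STORE_FAST w → w=0. Stack: []
LOAD_CONST → push 7. Stack: [7]
LOAD_FAST a → push 38. Stack: [7, 38]
BINARY_OP * → 7 * 38 = 266. Stack: [266]
STORE_FAST z → z=266. Stack: []
LOAD_FAST w → push 0. Stack: [0]
RETURN_VALUE → return 0.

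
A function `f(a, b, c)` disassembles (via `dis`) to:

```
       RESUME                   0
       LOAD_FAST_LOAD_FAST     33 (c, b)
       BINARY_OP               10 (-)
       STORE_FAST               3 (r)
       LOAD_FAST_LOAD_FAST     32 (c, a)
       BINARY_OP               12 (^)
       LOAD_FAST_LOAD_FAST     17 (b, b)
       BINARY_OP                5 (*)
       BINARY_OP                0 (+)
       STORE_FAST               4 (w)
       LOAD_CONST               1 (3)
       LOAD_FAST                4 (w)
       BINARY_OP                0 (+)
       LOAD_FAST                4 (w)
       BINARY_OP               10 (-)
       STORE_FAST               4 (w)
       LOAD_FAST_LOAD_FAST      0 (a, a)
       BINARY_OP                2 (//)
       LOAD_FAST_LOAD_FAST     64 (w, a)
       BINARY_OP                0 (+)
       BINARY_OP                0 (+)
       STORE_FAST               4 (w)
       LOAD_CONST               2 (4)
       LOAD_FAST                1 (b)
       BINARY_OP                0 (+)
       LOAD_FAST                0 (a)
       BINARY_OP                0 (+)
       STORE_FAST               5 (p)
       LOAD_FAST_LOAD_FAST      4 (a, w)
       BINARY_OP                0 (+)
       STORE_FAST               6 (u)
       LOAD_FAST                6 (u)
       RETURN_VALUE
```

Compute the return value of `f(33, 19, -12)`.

LOAD_FAST_LOAD_FAST c,b → push -12,19. Stack: [-12, 19]
BINARY_OP - → -12 - 19 = -31. Stack: [-31]
STORE_FAST r → r=-31. Stack: []
LOAD_FAST_LOAD_FAST c,a → push -12,33. Stack: [-12, 33]
BINARY_OP ^ → -12 ^ 33 = -43. Stack: [-43]
LOAD_FAST_LOAD_FAST b,b → push 19,19. Stack: [-43, 19, 19]
BINARY_OP * → 19 * 19 = 361. Stack: [-43, 361]
BINARY_OP + → -43 + 361 = 318. Stack: [318]
STORE_FAST w → w=318. Stack: []
LOAD_CONST → push 3. Stack: [3]
LOAD_FAST w → push 318. Stack: [3, 318]
BINARY_OP + → 3 + 318 = 321. Stack: [321]
LOAD_FAST w → push 318. Stack: [321, 318]
BINARY_OP - → 321 - 318 = 3. Stack: [3]
STORE_FAST w → w=3. Stack: []
LOAD_FAST_LOAD_FAST a,a → push 33,33. Stack: [33, 33]
BINARY_OP // → 33 // 33 = 1. Stack: [1]
LOAD_FAST_LOAD_FAST w,a → push 3,33. Stack: [1, 3, 33]
BINARY_OP + → 3 + 33 = 36. Stack: [1, 36]
BINARY_OP + → 1 + 36 = 37. Stack: [37]
STORE_FAST w → w=37. Stack: []
LOAD_CONST → push 4. Stack: [4]
LOAD_FAST b → push 19. Stack: [4, 19]
BINARY_OP + → 4 + 19 = 23. Stack: [23]
LOAD_FAST a → push 33. Stack: [23, 33]
BINARY_OP + → 23 + 33 = 56. Stack: [56]
STORE_FAST p → p=56. Stack: []
LOAD_FAST_LOAD_FAST a,w → push 33,37. Stack: [33, 37]
BINARY_OP + → 33 + 37 = 70. Stack: [70]
STORE_FAST u → u=70. Stack: []
LOAD_FAST u → push 70. Stack: [70]
RETURN_VALUE → return 70.

70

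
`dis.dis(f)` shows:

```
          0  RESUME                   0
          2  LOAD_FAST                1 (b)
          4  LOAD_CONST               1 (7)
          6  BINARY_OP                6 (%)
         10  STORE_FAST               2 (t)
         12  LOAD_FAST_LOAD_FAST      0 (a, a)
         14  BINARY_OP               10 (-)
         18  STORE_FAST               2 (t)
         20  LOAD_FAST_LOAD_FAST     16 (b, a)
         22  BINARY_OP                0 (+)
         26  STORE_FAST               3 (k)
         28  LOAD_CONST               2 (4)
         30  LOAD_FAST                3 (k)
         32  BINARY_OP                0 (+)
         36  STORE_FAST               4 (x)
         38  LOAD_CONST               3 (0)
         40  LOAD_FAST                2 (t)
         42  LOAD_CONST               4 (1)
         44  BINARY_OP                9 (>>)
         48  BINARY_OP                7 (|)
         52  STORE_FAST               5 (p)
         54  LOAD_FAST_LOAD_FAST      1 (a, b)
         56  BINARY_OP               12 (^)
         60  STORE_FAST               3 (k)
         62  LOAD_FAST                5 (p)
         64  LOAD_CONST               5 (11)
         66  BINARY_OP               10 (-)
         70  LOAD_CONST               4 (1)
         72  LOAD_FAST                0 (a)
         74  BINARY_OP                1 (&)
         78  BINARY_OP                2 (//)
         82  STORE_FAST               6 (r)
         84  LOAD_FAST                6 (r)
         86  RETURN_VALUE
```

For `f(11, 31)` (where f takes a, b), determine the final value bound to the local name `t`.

0

LOAD_FAST b → push 31. Stack: [31]
LOAD_CONST → push 7. Stack: [31, 7]
BINARY_OP % → 31 % 7 = 3. Stack: [3]
STORE_FAST t → t=3. Stack: []
LOAD_FAST_LOAD_FAST a,a → push 11,11. Stack: [11, 11]
BINARY_OP - → 11 - 11 = 0. Stack: [0]
STORE_FAST t → t=0. Stack: []
LOAD_FAST_LOAD_FAST b,a → push 31,11. Stack: [31, 11]
BINARY_OP + → 31 + 11 = 42. Stack: [42]
STORE_FAST k → k=42. Stack: []
LOAD_CONST → push 4. Stack: [4]
LOAD_FAST k → push 42. Stack: [4, 42]
BINARY_OP + → 4 + 42 = 46. Stack: [46]
STORE_FAST x → x=46. Stack: []
LOAD_CONST → push 0. Stack: [0]
LOAD_FAST t → push 0. Stack: [0, 0]
LOAD_CONST → push 1. Stack: [0, 0, 1]
BINARY_OP >> → 0 >> 1 = 0. Stack: [0, 0]
BINARY_OP | → 0 | 0 = 0. Stack: [0]
STORE_FAST p → p=0. Stack: []
LOAD_FAST_LOAD_FAST a,b → push 11,31. Stack: [11, 31]
BINARY_OP ^ → 11 ^ 31 = 20. Stack: [20]
STORE_FAST k → k=20. Stack: []
LOAD_FAST p → push 0. Stack: [0]
LOAD_CONST → push 11. Stack: [0, 11]
BINARY_OP - → 0 - 11 = -11. Stack: [-11]
LOAD_CONST → push 1. Stack: [-11, 1]
LOAD_FAST a → push 11. Stack: [-11, 1, 11]
BINARY_OP & → 1 & 11 = 1. Stack: [-11, 1]
BINARY_OP // → -11 // 1 = -11. Stack: [-11]
STORE_FAST r → r=-11. Stack: []
LOAD_FAST r → push -11. Stack: [-11]
RETURN_VALUE → return -11.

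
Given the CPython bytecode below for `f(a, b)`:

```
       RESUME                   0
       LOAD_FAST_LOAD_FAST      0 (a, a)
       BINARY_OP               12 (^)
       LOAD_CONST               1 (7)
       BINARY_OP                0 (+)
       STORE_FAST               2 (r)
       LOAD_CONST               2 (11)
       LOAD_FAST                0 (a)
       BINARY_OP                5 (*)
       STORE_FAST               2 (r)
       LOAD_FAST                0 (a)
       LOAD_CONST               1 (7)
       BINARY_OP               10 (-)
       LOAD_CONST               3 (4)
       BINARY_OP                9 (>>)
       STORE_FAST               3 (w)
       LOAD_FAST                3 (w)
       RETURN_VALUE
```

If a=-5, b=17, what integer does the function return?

-1

LOAD_FAST_LOAD_FAST a,a → push -5,-5. Stack: [-5, -5]
BINARY_OP ^ → -5 ^ -5 = 0. Stack: [0]
LOAD_CONST → push 7. Stack: [0, 7]
BINARY_OP + → 0 + 7 = 7. Stack: [7]
STORE_FAST r → r=7. Stack: []
LOAD_CONST → push 11. Stack: [11]
LOAD_FAST a → push -5. Stack: [11, -5]
BINARY_OP * → 11 * -5 = -55. Stack: [-55]
STORE_FAST r → r=-55. Stack: []
LOAD_FAST a → push -5. Stack: [-5]
LOAD_CONST → push 7. Stack: [-5, 7]
BINARY_OP - → -5 - 7 = -12. Stack: [-12]
LOAD_CONST → push 4. Stack: [-12, 4]
BINARY_OP >> → -12 >> 4 = -1. Stack: [-1]
STORE_FAST w → w=-1. Stack: []
LOAD_FAST w → push -1. Stack: [-1]
RETURN_VALUE → return -1.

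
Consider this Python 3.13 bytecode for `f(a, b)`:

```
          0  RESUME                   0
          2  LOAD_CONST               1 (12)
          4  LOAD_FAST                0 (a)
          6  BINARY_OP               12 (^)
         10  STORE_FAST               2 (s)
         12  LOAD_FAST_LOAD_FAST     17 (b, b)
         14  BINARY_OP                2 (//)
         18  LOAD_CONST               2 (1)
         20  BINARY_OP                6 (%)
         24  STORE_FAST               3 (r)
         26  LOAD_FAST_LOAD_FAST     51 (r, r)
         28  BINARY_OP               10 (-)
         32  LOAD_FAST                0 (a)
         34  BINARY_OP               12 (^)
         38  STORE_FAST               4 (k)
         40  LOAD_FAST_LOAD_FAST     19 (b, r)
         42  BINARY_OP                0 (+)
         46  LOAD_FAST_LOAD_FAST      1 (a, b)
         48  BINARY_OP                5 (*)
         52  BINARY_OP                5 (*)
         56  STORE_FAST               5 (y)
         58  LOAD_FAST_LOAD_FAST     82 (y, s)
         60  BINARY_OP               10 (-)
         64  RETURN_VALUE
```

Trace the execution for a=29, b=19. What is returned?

LOAD_CONST → push 12. Stack: [12]
LOAD_FAST a → push 29. Stack: [12, 29]
BINARY_OP ^ → 12 ^ 29 = 17. Stack: [17]
STORE_FAST s → s=17. Stack: []
LOAD_FAST_LOAD_FAST b,b → push 19,19. Stack: [19, 19]
BINARY_OP // → 19 // 19 = 1. Stack: [1]
LOAD_CONST → push 1. Stack: [1, 1]
BINARY_OP % → 1 % 1 = 0. Stack: [0]
STORE_FAST r → r=0. Stack: []
LOAD_FAST_LOAD_FAST r,r → push 0,0. Stack: [0, 0]
BINARY_OP - → 0 - 0 = 0. Stack: [0]
LOAD_FAST a → push 29. Stack: [0, 29]
BINARY_OP ^ → 0 ^ 29 = 29. Stack: [29]
STORE_FAST k → k=29. Stack: []
LOAD_FAST_LOAD_FAST b,r → push 19,0. Stack: [19, 0]
BINARY_OP + → 19 + 0 = 19. Stack: [19]
LOAD_FAST_LOAD_FAST a,b → push 29,19. Stack: [19, 29, 19]
BINARY_OP * → 29 * 19 = 551. Stack: [19, 551]
BINARY_OP * → 19 * 551 = 10469. Stack: [10469]
STORE_FAST y → y=10469. Stack: []
LOAD_FAST_LOAD_FAST y,s → push 10469,17. Stack: [10469, 17]
BINARY_OP - → 10469 - 17 = 10452. Stack: [10452]
RETURN_VALUE → return 10452.

10452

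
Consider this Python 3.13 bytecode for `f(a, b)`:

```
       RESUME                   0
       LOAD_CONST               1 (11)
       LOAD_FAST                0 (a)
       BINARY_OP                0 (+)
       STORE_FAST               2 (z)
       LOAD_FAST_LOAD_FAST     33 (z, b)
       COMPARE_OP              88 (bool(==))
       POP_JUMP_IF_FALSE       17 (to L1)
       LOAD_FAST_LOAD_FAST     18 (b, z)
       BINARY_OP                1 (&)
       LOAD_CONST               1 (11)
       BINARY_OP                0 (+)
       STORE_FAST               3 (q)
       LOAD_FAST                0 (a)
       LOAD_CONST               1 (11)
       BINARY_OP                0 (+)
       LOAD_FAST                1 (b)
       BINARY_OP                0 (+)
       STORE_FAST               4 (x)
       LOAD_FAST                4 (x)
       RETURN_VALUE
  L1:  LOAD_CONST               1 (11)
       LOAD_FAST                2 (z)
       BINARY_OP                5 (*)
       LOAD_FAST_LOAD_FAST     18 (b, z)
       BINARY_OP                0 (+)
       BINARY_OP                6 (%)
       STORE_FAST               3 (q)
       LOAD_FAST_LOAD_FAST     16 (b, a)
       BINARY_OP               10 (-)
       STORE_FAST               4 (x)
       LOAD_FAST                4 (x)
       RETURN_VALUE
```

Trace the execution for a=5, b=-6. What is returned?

LOAD_CONST → push 11. Stack: [11]
LOAD_FAST a → push 5. Stack: [11, 5]
BINARY_OP + → 11 + 5 = 16. Stack: [16]
STORE_FAST z → z=16. Stack: []
LOAD_FAST_LOAD_FAST z,b → push 16,-6. Stack: [16, -6]
COMPARE_OP bool(==) → 16 vs -6 = False. Stack: [False]
POP_JUMP_IF_FALSE → pop False; jump. Stack: []
LOAD_CONST → push 11. Stack: [11]
LOAD_FAST z → push 16. Stack: [11, 16]
BINARY_OP * → 11 * 16 = 176. Stack: [176]
LOAD_FAST_LOAD_FAST b,z → push -6,16. Stack: [176, -6, 16]
BINARY_OP + → -6 + 16 = 10. Stack: [176, 10]
BINARY_OP % → 176 % 10 = 6. Stack: [6]
STORE_FAST q → q=6. Stack: []
LOAD_FAST_LOAD_FAST b,a → push -6,5. Stack: [-6, 5]
BINARY_OP - → -6 - 5 = -11. Stack: [-11]
STORE_FAST x → x=-11. Stack: []
LOAD_FAST x → push -11. Stack: [-11]
RETURN_VALUE → return -11.

-11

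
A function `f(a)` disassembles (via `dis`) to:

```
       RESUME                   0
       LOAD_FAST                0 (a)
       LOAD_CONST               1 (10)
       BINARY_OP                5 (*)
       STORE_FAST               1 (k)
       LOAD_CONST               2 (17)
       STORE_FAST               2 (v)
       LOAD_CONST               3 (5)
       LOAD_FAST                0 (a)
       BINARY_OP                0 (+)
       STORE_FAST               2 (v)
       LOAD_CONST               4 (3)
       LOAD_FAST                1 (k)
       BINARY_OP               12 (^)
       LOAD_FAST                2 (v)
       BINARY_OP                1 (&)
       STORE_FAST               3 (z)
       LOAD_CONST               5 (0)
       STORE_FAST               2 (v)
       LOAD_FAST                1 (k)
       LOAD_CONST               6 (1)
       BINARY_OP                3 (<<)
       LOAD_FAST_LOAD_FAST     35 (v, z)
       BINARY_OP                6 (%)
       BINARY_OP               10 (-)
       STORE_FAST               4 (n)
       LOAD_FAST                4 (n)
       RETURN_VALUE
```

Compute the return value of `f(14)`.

LOAD_FAST a → push 14. Stack: [14]
LOAD_CONST → push 10. Stack: [14, 10]
BINARY_OP * → 14 * 10 = 140. Stack: [140]
STORE_FAST k → k=140. Stack: []
LOAD_CONST → push 17. Stack: [17]
STORE_FAST v → v=17. Stack: []
LOAD_CONST → push 5. Stack: [5]
LOAD_FAST a → push 14. Stack: [5, 14]
BINARY_OP + → 5 + 14 = 19. Stack: [19]
STORE_FAST v → v=19. Stack: []
LOAD_CONST → push 3. Stack: [3]
LOAD_FAST k → push 140. Stack: [3, 140]
BINARY_OP ^ → 3 ^ 140 = 143. Stack: [143]
LOAD_FAST v → push 19. Stack: [143, 19]
BINARY_OP & → 143 & 19 = 3. Stack: [3]
STORE_FAST z → z=3. Stack: []
LOAD_CONST → push 0. Stack: [0]
STORE_FAST v → v=0. Stack: []
LOAD_FAST k → push 140. Stack: [140]
LOAD_CONST → push 1. Stack: [140, 1]
BINARY_OP << → 140 << 1 = 280. Stack: [280]
LOAD_FAST_LOAD_FAST v,z → push 0,3. Stack: [280, 0, 3]
BINARY_OP % → 0 % 3 = 0. Stack: [280, 0]
BINARY_OP - → 280 - 0 = 280. Stack: [280]
STORE_FAST n → n=280. Stack: []
LOAD_FAST n → push 280. Stack: [280]
RETURN_VALUE → return 280.

280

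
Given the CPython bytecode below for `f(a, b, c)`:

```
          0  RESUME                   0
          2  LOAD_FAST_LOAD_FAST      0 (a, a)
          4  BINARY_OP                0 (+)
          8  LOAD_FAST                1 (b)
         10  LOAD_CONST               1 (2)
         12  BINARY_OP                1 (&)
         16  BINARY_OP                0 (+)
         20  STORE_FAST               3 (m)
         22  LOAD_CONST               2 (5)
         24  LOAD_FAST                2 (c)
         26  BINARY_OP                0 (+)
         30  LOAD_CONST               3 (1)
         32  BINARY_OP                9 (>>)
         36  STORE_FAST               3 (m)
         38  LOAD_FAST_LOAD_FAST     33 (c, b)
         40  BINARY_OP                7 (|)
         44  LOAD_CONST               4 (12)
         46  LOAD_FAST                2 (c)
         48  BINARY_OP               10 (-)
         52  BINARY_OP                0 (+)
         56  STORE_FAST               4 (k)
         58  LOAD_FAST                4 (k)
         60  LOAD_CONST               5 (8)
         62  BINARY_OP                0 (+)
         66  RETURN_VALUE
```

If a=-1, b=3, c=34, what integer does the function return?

LOAD_FAST_LOAD_FAST a,a → push -1,-1. Stack: [-1, -1]
BINARY_OP + → -1 + -1 = -2. Stack: [-2]
LOAD_FAST b → push 3. Stack: [-2, 3]
LOAD_CONST → push 2. Stack: [-2, 3, 2]
BINARY_OP & → 3 & 2 = 2. Stack: [-2, 2]
BINARY_OP + → -2 + 2 = 0. Stack: [0]
STORE_FAST m → m=0. Stack: []
LOAD_CONST → push 5. Stack: [5]
LOAD_FAST c → push 34. Stack: [5, 34]
BINARY_OP + → 5 + 34 = 39. Stack: [39]
LOAD_CONST → push 1. Stack: [39, 1]
BINARY_OP >> → 39 >> 1 = 19. Stack: [19]
STORE_FAST m → m=19. Stack: []
LOAD_FAST_LOAD_FAST c,b → push 34,3. Stack: [34, 3]
BINARY_OP | → 34 | 3 = 35. Stack: [35]
LOAD_CONST → push 12. Stack: [35, 12]
LOAD_FAST c → push 34. Stack: [35, 12, 34]
BINARY_OP - → 12 - 34 = -22. Stack: [35, -22]
BINARY_OP + → 35 + -22 = 13. Stack: [13]
STORE_FAST k → k=13. Stack: []
LOAD_FAST k → push 13. Stack: [13]
LOAD_CONST → push 8. Stack: [13, 8]
BINARY_OP + → 13 + 8 = 21. Stack: [21]
RETURN_VALUE → return 21.

21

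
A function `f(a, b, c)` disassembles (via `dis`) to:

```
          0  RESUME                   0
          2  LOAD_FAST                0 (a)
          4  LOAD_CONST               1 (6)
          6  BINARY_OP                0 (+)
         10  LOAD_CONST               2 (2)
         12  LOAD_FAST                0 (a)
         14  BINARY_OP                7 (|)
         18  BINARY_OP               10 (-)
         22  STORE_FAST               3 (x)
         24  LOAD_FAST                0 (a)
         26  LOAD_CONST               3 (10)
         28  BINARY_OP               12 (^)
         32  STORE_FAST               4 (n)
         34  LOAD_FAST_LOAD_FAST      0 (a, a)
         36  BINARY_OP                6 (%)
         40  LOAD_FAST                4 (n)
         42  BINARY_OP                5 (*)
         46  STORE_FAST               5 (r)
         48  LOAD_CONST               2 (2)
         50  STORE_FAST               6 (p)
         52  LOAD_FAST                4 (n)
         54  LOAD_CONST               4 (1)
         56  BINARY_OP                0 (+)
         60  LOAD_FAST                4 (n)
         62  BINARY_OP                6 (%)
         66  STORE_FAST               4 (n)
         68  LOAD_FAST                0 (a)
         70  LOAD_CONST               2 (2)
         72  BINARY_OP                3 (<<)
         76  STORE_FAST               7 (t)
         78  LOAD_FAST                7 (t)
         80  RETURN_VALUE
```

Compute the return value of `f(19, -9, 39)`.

76

LOAD_FAST a → push 19. Stack: [19]
LOAD_CONST → push 6. Stack: [19, 6]
BINARY_OP + → 19 + 6 = 25. Stack: [25]
LOAD_CONST → push 2. Stack: [25, 2]
LOAD_FAST a → push 19. Stack: [25, 2, 19]
BINARY_OP | → 2 | 19 = 19. Stack: [25, 19]
BINARY_OP - → 25 - 19 = 6. Stack: [6]
STORE_FAST x → x=6. Stack: []
LOAD_FAST a → push 19. Stack: [19]
LOAD_CONST → push 10. Stack: [19, 10]
BINARY_OP ^ → 19 ^ 10 = 25. Stack: [25]
STORE_FAST n → n=25. Stack: []
LOAD_FAST_LOAD_FAST a,a → push 19,19. Stack: [19, 19]
BINARY_OP % → 19 % 19 = 0. Stack: [0]
LOAD_FAST n → push 25. Stack: [0, 25]
BINARY_OP * → 0 * 25 = 0. Stack: [0]
STORE_FAST r → r=0. Stack: []
LOAD_CONST → push 2. Stack: [2]
STORE_FAST p → p=2. Stack: []
LOAD_FAST n → push 25. Stack: [25]
LOAD_CONST → push 1. Stack: [25, 1]
BINARY_OP + → 25 + 1 = 26. Stack: [26]
LOAD_FAST n → push 25. Stack: [26, 25]
BINARY_OP % → 26 % 25 = 1. Stack: [1]
STORE_FAST n → n=1. Stack: []
LOAD_FAST a → push 19. Stack: [19]
LOAD_CONST → push 2. Stack: [19, 2]
BINARY_OP << → 19 << 2 = 76. Stack: [76]
STORE_FAST t → t=76. Stack: []
LOAD_FAST t → push 76. Stack: [76]
RETURN_VALUE → return 76.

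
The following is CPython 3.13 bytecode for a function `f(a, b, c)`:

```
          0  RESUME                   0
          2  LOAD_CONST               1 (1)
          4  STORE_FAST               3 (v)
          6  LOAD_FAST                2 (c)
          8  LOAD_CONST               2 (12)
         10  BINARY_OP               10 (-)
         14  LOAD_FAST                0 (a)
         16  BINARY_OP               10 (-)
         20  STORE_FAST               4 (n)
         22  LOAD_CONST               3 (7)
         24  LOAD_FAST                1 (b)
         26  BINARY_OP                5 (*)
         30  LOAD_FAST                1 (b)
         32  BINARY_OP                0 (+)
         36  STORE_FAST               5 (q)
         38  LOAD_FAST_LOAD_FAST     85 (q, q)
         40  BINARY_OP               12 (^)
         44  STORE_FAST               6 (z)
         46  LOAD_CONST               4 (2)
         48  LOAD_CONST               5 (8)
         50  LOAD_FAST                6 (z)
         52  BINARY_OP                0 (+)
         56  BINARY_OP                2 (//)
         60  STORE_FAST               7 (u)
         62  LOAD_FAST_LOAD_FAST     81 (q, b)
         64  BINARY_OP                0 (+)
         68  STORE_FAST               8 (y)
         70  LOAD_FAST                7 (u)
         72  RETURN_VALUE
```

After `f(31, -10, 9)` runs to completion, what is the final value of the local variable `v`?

1

LOAD_CONST → push 1. Stack: [1]
STORE_FAST v → v=1. Stack: []
LOAD_FAST c → push 9. Stack: [9]
LOAD_CONST → push 12. Stack: [9, 12]
BINARY_OP - → 9 - 12 = -3. Stack: [-3]
LOAD_FAST a → push 31. Stack: [-3, 31]
BINARY_OP - → -3 - 31 = -34. Stack: [-34]
STORE_FAST n → n=-34. Stack: []
LOAD_CONST → push 7. Stack: [7]
LOAD_FAST b → push -10. Stack: [7, -10]
BINARY_OP * → 7 * -10 = -70. Stack: [-70]
LOAD_FAST b → push -10. Stack: [-70, -10]
BINARY_OP + → -70 + -10 = -80. Stack: [-80]
STORE_FAST q → q=-80. Stack: []
LOAD_FAST_LOAD_FAST q,q → push -80,-80. Stack: [-80, -80]
BINARY_OP ^ → -80 ^ -80 = 0. Stack: [0]
STORE_FAST z → z=0. Stack: []
LOAD_CONST → push 2. Stack: [2]
LOAD_CONST → push 8. Stack: [2, 8]
LOAD_FAST z → push 0. Stack: [2, 8, 0]
BINARY_OP + → 8 + 0 = 8. Stack: [2, 8]
BINARY_OP // → 2 // 8 = 0. Stack: [0]
STORE_FAST u → u=0. Stack: []
LOAD_FAST_LOAD_FAST q,b → push -80,-10. Stack: [-80, -10]
BINARY_OP + → -80 + -10 = -90. Stack: [-90]
STORE_FAST y → y=-90. Stack: []
LOAD_FAST u → push 0. Stack: [0]
RETURN_VALUE → return 0.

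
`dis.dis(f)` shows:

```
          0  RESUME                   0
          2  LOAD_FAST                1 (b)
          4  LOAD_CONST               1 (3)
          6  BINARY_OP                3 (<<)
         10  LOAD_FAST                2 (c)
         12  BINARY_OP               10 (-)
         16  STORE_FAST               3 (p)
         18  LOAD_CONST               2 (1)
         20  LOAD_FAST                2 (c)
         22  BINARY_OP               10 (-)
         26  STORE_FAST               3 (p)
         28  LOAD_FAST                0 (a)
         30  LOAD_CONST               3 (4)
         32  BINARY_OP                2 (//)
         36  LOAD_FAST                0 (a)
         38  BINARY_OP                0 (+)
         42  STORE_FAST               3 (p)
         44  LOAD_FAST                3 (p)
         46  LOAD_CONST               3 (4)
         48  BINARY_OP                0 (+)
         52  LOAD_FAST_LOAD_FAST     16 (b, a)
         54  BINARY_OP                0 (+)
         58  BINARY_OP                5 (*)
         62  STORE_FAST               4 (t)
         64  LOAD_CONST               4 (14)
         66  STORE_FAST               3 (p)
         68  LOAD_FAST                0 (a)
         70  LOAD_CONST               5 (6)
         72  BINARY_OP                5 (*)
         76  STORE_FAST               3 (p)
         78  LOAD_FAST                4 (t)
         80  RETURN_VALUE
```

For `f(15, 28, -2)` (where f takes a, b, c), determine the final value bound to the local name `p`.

90

LOAD_FAST b → push 28. Stack: [28]
LOAD_CONST → push 3. Stack: [28, 3]
BINARY_OP << → 28 << 3 = 224. Stack: [224]
LOAD_FAST c → push -2. Stack: [224, -2]
BINARY_OP - → 224 - -2 = 226. Stack: [226]
STORE_FAST p → p=226. Stack: []
LOAD_CONST → push 1. Stack: [1]
LOAD_FAST c → push -2. Stack: [1, -2]
BINARY_OP - → 1 - -2 = 3. Stack: [3]
STORE_FAST p → p=3. Stack: []
LOAD_FAST a → push 15. Stack: [15]
LOAD_CONST → push 4. Stack: [15, 4]
BINARY_OP // → 15 // 4 = 3. Stack: [3]
LOAD_FAST a → push 15. Stack: [3, 15]
BINARY_OP + → 3 + 15 = 18. Stack: [18]
STORE_FAST p → p=18. Stack: []
LOAD_FAST p → push 18. Stack: [18]
LOAD_CONST → push 4. Stack: [18, 4]
BINARY_OP + → 18 + 4 = 22. Stack: [22]
LOAD_FAST_LOAD_FAST b,a → push 28,15. Stack: [22, 28, 15]
BINARY_OP + → 28 + 15 = 43. Stack: [22, 43]
BINARY_OP * → 22 * 43 = 946. Stack: [946]
STORE_FAST t → t=946. Stack: []
LOAD_CONST → push 14. Stack: [14]
STORE_FAST p → p=14. Stack: []
LOAD_FAST a → push 15. Stack: [15]
LOAD_CONST → push 6. Stack: [15, 6]
BINARY_OP * → 15 * 6 = 90. Stack: [90]
STORE_FAST p → p=90. Stack: []
LOAD_FAST t → push 946. Stack: [946]
RETURN_VALUE → return 946.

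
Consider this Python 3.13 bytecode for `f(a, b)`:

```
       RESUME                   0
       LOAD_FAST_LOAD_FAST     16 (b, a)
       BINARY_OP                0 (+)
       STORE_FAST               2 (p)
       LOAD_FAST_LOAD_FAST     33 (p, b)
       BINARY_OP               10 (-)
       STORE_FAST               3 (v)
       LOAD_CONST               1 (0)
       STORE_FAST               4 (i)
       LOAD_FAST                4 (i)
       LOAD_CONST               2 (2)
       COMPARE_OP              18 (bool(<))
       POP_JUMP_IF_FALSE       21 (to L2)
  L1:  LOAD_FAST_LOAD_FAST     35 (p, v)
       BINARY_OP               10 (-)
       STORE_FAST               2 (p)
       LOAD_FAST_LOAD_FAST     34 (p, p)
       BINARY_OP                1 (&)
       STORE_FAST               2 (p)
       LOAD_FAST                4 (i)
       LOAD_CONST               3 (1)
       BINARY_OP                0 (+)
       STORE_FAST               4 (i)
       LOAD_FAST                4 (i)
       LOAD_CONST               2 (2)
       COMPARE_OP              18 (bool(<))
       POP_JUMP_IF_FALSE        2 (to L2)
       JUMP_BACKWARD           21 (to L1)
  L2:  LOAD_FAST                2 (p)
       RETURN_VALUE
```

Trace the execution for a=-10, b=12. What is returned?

LOAD_FAST_LOAD_FAST b,a → push 12,-10. Stack: [12, -10]
BINARY_OP + → 12 + -10 = 2. Stack: [2]
STORE_FAST p → p=2. Stack: []
LOAD_FAST_LOAD_FAST p,b → push 2,12. Stack: [2, 12]
BINARY_OP - → 2 - 12 = -10. Stack: [-10]
STORE_FAST v → v=-10. Stack: []
LOAD_CONST → push 0. Stack: [0]
STORE_FAST i → i=0. Stack: []
LOAD_FAST i → push 0. Stack: [0]
LOAD_CONST → push 2. Stack: [0, 2]
COMPARE_OP bool(<) → 0 vs 2 = True. Stack: [True]
POP_JUMP_IF_FALSE → pop True; no jump. Stack: []
LOAD_FAST_LOAD_FAST p,v → push 2,-10. Stack: [2, -10]
BINARY_OP - → 2 - -10 = 12. Stack: [12]
STORE_FAST p → p=12. Stack: []
LOAD_FAST_LOAD_FAST p,p → push 12,12. Stack: [12, 12]
BINARY_OP & → 12 & 12 = 12. Stack: [12]
STORE_FAST p → p=12. Stack: []
LOAD_FAST i → push 0. Stack: [0]
LOAD_CONST → push 1. Stack: [0, 1]
BINARY_OP + → 0 + 1 = 1. Stack: [1]
STORE_FAST i → i=1. Stack: []
LOAD_FAST i → push 1. Stack: [1]
LOAD_CONST → push 2. Stack: [1, 2]
COMPARE_OP bool(<) → 1 vs 2 = True. Stack: [True]
POP_JUMP_IF_FALSE → pop True; no jump. Stack: []
LOAD_FAST_LOAD_FAST p,v → push 12,-10. Stack: [12, -10]
BINARY_OP - → 12 - -10 = 22. Stack: [22]
STORE_FAST p → p=22. Stack: []
LOAD_FAST_LOAD_FAST p,p → push 22,22. Stack: [22, 22]
BINARY_OP & → 22 & 22 = 22. Stack: [22]
STORE_FAST p → p=22. Stack: []
LOAD_FAST i → push 1. Stack: [1]
LOAD_CONST → push 1. Stack: [1, 1]
BINARY_OP + → 1 + 1 = 2. Stack: [2]
STORE_FAST i → i=2. Stack: []
LOAD_FAST i → push 2. Stack: [2]
LOAD_CONST → push 2. Stack: [2, 2]
COMPARE_OP bool(<) → 2 vs 2 = False. Stack: [False]
POP_JUMP_IF_FALSE → pop False; jump. Stack: []
LOAD_FAST p → push 22. Stack: [22]
RETURN_VALUE → return 22.

22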